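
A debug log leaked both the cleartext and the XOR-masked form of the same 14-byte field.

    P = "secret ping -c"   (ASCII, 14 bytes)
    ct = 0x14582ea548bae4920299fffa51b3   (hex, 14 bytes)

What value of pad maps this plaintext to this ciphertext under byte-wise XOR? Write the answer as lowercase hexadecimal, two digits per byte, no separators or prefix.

673d4dd72dcec4e26bf798da7cd0

Since ct = P ⊕ pad, XORing both sides with P gives pad = P ⊕ ct.
01110011 xor 00010100 = 01100111
01100101 xor 01011000 = 00111101
01100011 xor 00101110 = 01001101
01110010 xor 10100101 = 11010111
01100101 xor 01001000 = 00101101
01110100 xor 10111010 = 11001110
00100000 xor 11100100 = 11000100
01110000 xor 10010010 = 11100010
01101001 xor 00000010 = 01101011
01101110 xor 10011001 = 11110111
01100111 xor 11111111 = 10011000
00100000 xor 11111010 = 11011010
00101101 xor 01010001 = 01111100
01100011 xor 10110011 = 11010000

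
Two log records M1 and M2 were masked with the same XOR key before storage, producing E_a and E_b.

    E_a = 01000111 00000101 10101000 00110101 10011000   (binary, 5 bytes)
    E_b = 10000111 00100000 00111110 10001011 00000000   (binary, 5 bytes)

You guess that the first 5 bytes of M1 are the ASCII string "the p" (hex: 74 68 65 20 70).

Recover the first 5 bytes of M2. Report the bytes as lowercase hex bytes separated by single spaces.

b4 4d f3 9e e8

First, E_a ⊕ E_b = (M1 ⊕ K) ⊕ (M2 ⊕ K) = M1 ⊕ M2, so the key drops out. Then M2 = (M1 ⊕ M2) ⊕ M1 over the first 5 bytes.
byte 0: (47 ^ 87) ^ 74 = c0 ^ 74 = b4
byte 1: (05 ^ 20) ^ 68 = 25 ^ 68 = 4d
byte 2: (a8 ^ 3e) ^ 65 = 96 ^ 65 = f3
byte 3: (35 ^ 8b) ^ 20 = be ^ 20 = 9e
byte 4: (98 ^ 00) ^ 70 = 98 ^ 70 = e8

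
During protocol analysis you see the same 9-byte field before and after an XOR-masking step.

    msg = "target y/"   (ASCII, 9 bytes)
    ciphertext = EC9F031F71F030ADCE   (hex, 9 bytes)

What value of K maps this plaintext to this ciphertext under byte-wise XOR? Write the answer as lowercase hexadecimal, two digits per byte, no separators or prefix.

98fe7178148410d4e1

Since ciphertext = msg ⊕ K, XORing both sides with msg gives K = msg ⊕ ciphertext.
01110100 xor 11101100 = 10011000
01100001 xor 10011111 = 11111110
01110010 xor 00000011 = 01110001
01100111 xor 00011111 = 01111000
01100101 xor 01110001 = 00010100
01110100 xor 11110000 = 10000100
00100000 xor 00110000 = 00010000
01111001 xor 10101101 = 11010100
00101111 xor 11001110 = 11100001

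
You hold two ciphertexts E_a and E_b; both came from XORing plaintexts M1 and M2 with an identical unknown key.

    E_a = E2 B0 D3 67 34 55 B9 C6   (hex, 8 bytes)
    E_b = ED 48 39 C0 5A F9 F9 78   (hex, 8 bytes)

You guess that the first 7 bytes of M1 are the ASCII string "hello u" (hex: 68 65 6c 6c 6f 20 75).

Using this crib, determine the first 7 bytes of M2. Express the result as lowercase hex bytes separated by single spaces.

First, E_a ⊕ E_b = (M1 ⊕ K) ⊕ (M2 ⊕ K) = M1 ⊕ M2, so the key drops out. Then M2 = (M1 ⊕ M2) ⊕ M1 over the first 7 bytes.
byte 0: (e2 ⊕ ed) ⊕ 68 = 0f ⊕ 68 = 67
byte 1: (b0 ⊕ 48) ⊕ 65 = f8 ⊕ 65 = 9d
byte 2: (d3 ⊕ 39) ⊕ 6c = ea ⊕ 6c = 86
byte 3: (67 ⊕ c0) ⊕ 6c = a7 ⊕ 6c = cb
byte 4: (34 ⊕ 5a) ⊕ 6f = 6e ⊕ 6f = 01
byte 5: (55 ⊕ f9) ⊕ 20 = ac ⊕ 20 = 8c
byte 6: (b9 ⊕ f9) ⊕ 75 = 40 ⊕ 75 = 35

67 9d 86 cb 01 8c 35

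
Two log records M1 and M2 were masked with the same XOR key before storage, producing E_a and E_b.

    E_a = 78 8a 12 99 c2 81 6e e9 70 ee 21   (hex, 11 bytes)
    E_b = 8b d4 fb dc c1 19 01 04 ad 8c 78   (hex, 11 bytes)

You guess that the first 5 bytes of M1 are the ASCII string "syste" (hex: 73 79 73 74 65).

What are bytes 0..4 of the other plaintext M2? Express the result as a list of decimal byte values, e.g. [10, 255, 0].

First, E_a ⊕ E_b = (M1 ⊕ K) ⊕ (M2 ⊕ K) = M1 ⊕ M2, so the key drops out. Then M2 = (M1 ⊕ M2) ⊕ M1 over the first 5 bytes.
byte 0: (78 ^ 8b) ^ 73 = f3 ^ 73 = 80
byte 1: (8a ^ d4) ^ 79 = 5e ^ 79 = 27
byte 2: (12 ^ fb) ^ 73 = e9 ^ 73 = 9a
byte 3: (99 ^ dc) ^ 74 = 45 ^ 74 = 31
byte 4: (c2 ^ c1) ^ 65 = 03 ^ 65 = 66

[128, 39, 154, 49, 102]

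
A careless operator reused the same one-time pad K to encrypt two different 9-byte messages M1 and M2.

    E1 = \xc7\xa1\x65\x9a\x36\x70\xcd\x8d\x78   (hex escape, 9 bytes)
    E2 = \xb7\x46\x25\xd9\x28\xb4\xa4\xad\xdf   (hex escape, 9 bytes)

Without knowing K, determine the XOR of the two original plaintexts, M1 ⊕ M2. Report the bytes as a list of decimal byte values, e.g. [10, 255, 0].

E1 ⊕ E2 = (M1 ⊕ K) ⊕ (M2 ⊕ K) = M1 ⊕ M2 — the shared key cancels under XOR.
byte 0: c7 ⊕ b7 = 70
byte 1: a1 ⊕ 46 = e7
byte 2: 65 ⊕ 25 = 40
byte 3: 9a ⊕ d9 = 43
byte 4: 36 ⊕ 28 = 1e
byte 5: 70 ⊕ b4 = c4
byte 6: cd ⊕ a4 = 69
byte 7: 8d ⊕ ad = 20
byte 8: 78 ⊕ df = a7

[112, 231, 64, 67, 30, 196, 105, 32, 167]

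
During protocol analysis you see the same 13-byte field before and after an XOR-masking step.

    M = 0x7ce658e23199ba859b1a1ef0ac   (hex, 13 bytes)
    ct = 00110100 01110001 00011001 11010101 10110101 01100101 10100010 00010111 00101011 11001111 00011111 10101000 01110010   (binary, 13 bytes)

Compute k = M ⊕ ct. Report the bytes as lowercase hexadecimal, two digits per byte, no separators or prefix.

4897413784fc1892b0d50158de

Since ct = M ⊕ k, XORing both sides with M gives k = M ⊕ ct.
7c xor 34 = 48
e6 xor 71 = 97
58 xor 19 = 41
e2 xor d5 = 37
31 xor b5 = 84
99 xor 65 = fc
ba xor a2 = 18
85 xor 17 = 92
9b xor 2b = b0
1a xor cf = d5
1e xor 1f = 01
f0 xor a8 = 58
ac xor 72 = de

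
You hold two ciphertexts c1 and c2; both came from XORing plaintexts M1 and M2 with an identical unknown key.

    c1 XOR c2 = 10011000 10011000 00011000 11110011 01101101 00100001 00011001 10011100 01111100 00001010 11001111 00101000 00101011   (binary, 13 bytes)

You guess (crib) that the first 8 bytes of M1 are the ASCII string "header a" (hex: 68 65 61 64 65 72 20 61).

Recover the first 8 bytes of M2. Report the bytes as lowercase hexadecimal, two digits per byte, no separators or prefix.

f0fd7997085339fd

Since c1 ⊕ c2 = M1 ⊕ M2, XORing with the guessed M1 bytes yields the corresponding M2 bytes: M2 = (c1 ⊕ c2) ⊕ M1.
byte 0: 98 ^ 68 = f0
byte 1: 98 ^ 65 = fd
byte 2: 18 ^ 61 = 79
byte 3: f3 ^ 64 = 97
byte 4: 6d ^ 65 = 08
byte 5: 21 ^ 72 = 53
byte 6: 19 ^ 20 = 39
byte 7: 9c ^ 61 = fd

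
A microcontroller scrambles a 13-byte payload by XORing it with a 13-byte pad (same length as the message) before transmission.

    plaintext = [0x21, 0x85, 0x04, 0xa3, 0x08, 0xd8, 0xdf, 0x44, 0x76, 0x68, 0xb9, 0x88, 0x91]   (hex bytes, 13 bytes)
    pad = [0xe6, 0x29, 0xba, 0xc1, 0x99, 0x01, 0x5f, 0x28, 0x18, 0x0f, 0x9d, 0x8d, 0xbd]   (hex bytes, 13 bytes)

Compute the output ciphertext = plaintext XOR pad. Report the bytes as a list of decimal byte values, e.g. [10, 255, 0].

21 ⊕ e6 = c7
85 ⊕ 29 = ac
04 ⊕ ba = be
a3 ⊕ c1 = 62
08 ⊕ 99 = 91
d8 ⊕ 01 = d9
df ⊕ 5f = 80
44 ⊕ 28 = 6c
76 ⊕ 18 = 6e
68 ⊕ 0f = 67
b9 ⊕ 9d = 24
88 ⊕ 8d = 05
91 ⊕ bd = 2c

[199, 172, 190, 98, 145, 217, 128, 108, 110, 103, 36, 5, 44]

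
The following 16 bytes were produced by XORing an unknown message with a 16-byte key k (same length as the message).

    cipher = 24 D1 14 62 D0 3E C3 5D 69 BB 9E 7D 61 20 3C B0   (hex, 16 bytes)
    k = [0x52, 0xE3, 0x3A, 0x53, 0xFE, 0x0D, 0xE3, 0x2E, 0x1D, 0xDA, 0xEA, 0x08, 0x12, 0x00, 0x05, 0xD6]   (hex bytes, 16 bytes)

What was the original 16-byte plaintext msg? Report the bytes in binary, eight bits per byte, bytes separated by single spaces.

byte 0: 24 xor 52 = 76
byte 1: d1 xor e3 = 32
byte 2: 14 xor 3a = 2e
byte 3: 62 xor 53 = 31
byte 4: d0 xor fe = 2e
byte 5: 3e xor 0d = 33
byte 6: c3 xor e3 = 20
byte 7: 5d xor 2e = 73
byte 8: 69 xor 1d = 74
byte 9: bb xor da = 61
byte 10: 9e xor ea = 74
byte 11: 7d xor 08 = 75
byte 12: 61 xor 12 = 73
byte 13: 20 xor 00 = 20
byte 14: 3c xor 05 = 39
byte 15: b0 xor d6 = 66

01110110 00110010 00101110 00110001 00101110 00110011 00100000 01110011 01110100 01100001 01110100 01110101 01110011 00100000 00111001 01100110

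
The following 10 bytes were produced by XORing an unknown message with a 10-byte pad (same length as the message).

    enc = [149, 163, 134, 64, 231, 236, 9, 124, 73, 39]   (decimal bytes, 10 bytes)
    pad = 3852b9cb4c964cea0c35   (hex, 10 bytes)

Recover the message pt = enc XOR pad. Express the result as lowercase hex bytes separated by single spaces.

ad f1 3f 8b ab 7a 45 96 45 12

149 ⊕  56 = 173
163 ⊕  82 = 241
134 ⊕ 185 =  63
 64 ⊕ 203 = 139
231 ⊕  76 = 171
236 ⊕ 150 = 122
  9 ⊕  76 =  69
124 ⊕ 234 = 150
 73 ⊕  12 =  69
 39 ⊕  53 =  18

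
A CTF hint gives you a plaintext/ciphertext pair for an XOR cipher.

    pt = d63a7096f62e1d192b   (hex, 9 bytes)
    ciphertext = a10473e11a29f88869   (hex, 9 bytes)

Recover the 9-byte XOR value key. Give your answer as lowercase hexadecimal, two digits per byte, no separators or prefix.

Since ciphertext = pt ⊕ key, XORing both sides with pt gives key = pt ⊕ ciphertext.
11010110 xor 10100001 = 01110111
00111010 xor 00000100 = 00111110
01110000 xor 01110011 = 00000011
10010110 xor 11100001 = 01110111
11110110 xor 00011010 = 11101100
00101110 xor 00101001 = 00000111
00011101 xor 11111000 = 11100101
00011001 xor 10001000 = 10010001
00101011 xor 01101001 = 01000010

773e0377ec07e59142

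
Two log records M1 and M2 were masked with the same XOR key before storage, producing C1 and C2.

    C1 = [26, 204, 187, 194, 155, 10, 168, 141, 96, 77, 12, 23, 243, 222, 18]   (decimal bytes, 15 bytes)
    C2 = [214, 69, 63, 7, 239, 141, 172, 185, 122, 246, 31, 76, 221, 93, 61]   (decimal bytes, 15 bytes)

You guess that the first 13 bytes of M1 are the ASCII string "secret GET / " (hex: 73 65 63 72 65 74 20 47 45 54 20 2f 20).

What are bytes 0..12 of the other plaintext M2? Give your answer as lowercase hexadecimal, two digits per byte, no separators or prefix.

bfece7b711f324735fef33740e

First, C1 ⊕ C2 = (M1 ⊕ K) ⊕ (M2 ⊕ K) = M1 ⊕ M2, so the key drops out. Then M2 = (M1 ⊕ M2) ⊕ M1 over the first 13 bytes.
byte 0: (1a ⊕ d6) ⊕ 73 = cc ⊕ 73 = bf
byte 1: (cc ⊕ 45) ⊕ 65 = 89 ⊕ 65 = ec
byte 2: (bb ⊕ 3f) ⊕ 63 = 84 ⊕ 63 = e7
byte 3: (c2 ⊕ 07) ⊕ 72 = c5 ⊕ 72 = b7
byte 4: (9b ⊕ ef) ⊕ 65 = 74 ⊕ 65 = 11
byte 5: (0a ⊕ 8d) ⊕ 74 = 87 ⊕ 74 = f3
byte 6: (a8 ⊕ ac) ⊕ 20 = 04 ⊕ 20 = 24
byte 7: (8d ⊕ b9) ⊕ 47 = 34 ⊕ 47 = 73
byte 8: (60 ⊕ 7a) ⊕ 45 = 1a ⊕ 45 = 5f
byte 9: (4d ⊕ f6) ⊕ 54 = bb ⊕ 54 = ef
byte 10: (0c ⊕ 1f) ⊕ 20 = 13 ⊕ 20 = 33
byte 11: (17 ⊕ 4c) ⊕ 2f = 5b ⊕ 2f = 74
byte 12: (f3 ⊕ dd) ⊕ 20 = 2e ⊕ 20 = 0e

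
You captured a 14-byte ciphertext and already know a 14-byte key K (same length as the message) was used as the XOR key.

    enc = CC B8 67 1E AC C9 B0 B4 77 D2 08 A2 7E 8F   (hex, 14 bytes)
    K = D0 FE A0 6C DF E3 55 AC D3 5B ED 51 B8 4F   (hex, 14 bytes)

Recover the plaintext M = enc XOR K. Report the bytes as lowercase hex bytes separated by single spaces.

1c 46 c7 72 73 2a e5 18 a4 89 e5 f3 c6 c0

XOR is its own inverse, so applying the key byte-wise gives the result directly.
cc xor d0 = 1c
b8 xor fe = 46
67 xor a0 = c7
1e xor 6c = 72
ac xor df = 73
c9 xor e3 = 2a
b0 xor 55 = e5
b4 xor ac = 18
77 xor d3 = a4
d2 xor 5b = 89
08 xor ed = e5
a2 xor 51 = f3
7e xor b8 = c6
8f xor 4f = c0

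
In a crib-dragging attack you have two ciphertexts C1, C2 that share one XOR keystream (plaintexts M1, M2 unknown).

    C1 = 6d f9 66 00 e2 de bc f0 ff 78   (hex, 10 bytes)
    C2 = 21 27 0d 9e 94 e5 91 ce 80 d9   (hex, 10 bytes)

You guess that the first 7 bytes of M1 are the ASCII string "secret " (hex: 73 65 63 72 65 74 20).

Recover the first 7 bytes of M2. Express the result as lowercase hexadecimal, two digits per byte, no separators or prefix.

First, C1 ⊕ C2 = (M1 ⊕ K) ⊕ (M2 ⊕ K) = M1 ⊕ M2, so the key drops out. Then M2 = (M1 ⊕ M2) ⊕ M1 over the first 7 bytes.
byte 0: (6d ⊕ 21) ⊕ 73 = 4c ⊕ 73 = 3f
byte 1: (f9 ⊕ 27) ⊕ 65 = de ⊕ 65 = bb
byte 2: (66 ⊕ 0d) ⊕ 63 = 6b ⊕ 63 = 08
byte 3: (00 ⊕ 9e) ⊕ 72 = 9e ⊕ 72 = ec
byte 4: (e2 ⊕ 94) ⊕ 65 = 76 ⊕ 65 = 13
byte 5: (de ⊕ e5) ⊕ 74 = 3b ⊕ 74 = 4f
byte 6: (bc ⊕ 91) ⊕ 20 = 2d ⊕ 20 = 0d

3fbb08ec134f0d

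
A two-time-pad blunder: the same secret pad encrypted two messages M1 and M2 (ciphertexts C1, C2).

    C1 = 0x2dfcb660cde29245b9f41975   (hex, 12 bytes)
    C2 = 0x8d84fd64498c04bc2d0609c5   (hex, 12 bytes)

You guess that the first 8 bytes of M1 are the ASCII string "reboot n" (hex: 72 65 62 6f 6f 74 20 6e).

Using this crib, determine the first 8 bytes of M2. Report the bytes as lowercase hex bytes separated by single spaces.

First, C1 ⊕ C2 = (M1 ⊕ K) ⊕ (M2 ⊕ K) = M1 ⊕ M2, so the key drops out. Then M2 = (M1 ⊕ M2) ⊕ M1 over the first 8 bytes.
byte 0: (2d XOR 8d) XOR 72 = a0 XOR 72 = d2
byte 1: (fc XOR 84) XOR 65 = 78 XOR 65 = 1d
byte 2: (b6 XOR fd) XOR 62 = 4b XOR 62 = 29
byte 3: (60 XOR 64) XOR 6f = 04 XOR 6f = 6b
byte 4: (cd XOR 49) XOR 6f = 84 XOR 6f = eb
byte 5: (e2 XOR 8c) XOR 74 = 6e XOR 74 = 1a
byte 6: (92 XOR 04) XOR 20 = 96 XOR 20 = b6
byte 7: (45 XOR bc) XOR 6e = f9 XOR 6e = 97

d2 1d 29 6b eb 1a b6 97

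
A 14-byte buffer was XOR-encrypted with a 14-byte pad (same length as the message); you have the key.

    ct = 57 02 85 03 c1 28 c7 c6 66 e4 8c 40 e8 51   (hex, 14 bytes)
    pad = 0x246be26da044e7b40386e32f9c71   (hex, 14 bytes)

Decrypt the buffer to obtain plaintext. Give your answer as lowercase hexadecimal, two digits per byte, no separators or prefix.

7369676e616c207265626f6f7420

byte 0:  87 XOR  36 = 115
byte 1:   2 XOR 107 = 105
byte 2: 133 XOR 226 = 103
byte 3:   3 XOR 109 = 110
byte 4: 193 XOR 160 =  97
byte 5:  40 XOR  68 = 108
byte 6: 199 XOR 231 =  32
byte 7: 198 XOR 180 = 114
byte 8: 102 XOR   3 = 101
byte 9: 228 XOR 134 =  98
byte 10: 140 XOR 227 = 111
byte 11:  64 XOR  47 = 111
byte 12: 232 XOR 156 = 116
byte 13:  81 XOR 113 =  32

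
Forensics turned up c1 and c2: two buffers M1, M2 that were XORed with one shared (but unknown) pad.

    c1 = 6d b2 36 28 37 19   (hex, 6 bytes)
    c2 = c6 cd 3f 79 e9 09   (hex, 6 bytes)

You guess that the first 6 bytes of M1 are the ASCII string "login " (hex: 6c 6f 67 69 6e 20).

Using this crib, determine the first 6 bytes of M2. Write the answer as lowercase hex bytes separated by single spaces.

First, c1 ⊕ c2 = (M1 ⊕ K) ⊕ (M2 ⊕ K) = M1 ⊕ M2, so the key drops out. Then M2 = (M1 ⊕ M2) ⊕ M1 over the first 6 bytes.
byte 0: (6d XOR c6) XOR 6c = ab XOR 6c = c7
byte 1: (b2 XOR cd) XOR 6f = 7f XOR 6f = 10
byte 2: (36 XOR 3f) XOR 67 = 09 XOR 67 = 6e
byte 3: (28 XOR 79) XOR 69 = 51 XOR 69 = 38
byte 4: (37 XOR e9) XOR 6e = de XOR 6e = b0
byte 5: (19 XOR 09) XOR 20 = 10 XOR 20 = 30

c7 10 6e 38 b0 30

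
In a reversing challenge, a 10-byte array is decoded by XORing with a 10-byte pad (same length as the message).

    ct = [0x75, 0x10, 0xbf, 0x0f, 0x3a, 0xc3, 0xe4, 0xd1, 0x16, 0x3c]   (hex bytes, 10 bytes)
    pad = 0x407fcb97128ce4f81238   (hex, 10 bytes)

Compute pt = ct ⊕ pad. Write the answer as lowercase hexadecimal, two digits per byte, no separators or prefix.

356f7498284f00290404

XOR is its own inverse, so applying the key byte-wise gives the result directly.
byte 0: 75 xor 40 = 35
byte 1: 10 xor 7f = 6f
byte 2: bf xor cb = 74
byte 3: 0f xor 97 = 98
byte 4: 3a xor 12 = 28
byte 5: c3 xor 8c = 4f
byte 6: e4 xor e4 = 00
byte 7: d1 xor f8 = 29
byte 8: 16 xor 12 = 04
byte 9: 3c xor 38 = 04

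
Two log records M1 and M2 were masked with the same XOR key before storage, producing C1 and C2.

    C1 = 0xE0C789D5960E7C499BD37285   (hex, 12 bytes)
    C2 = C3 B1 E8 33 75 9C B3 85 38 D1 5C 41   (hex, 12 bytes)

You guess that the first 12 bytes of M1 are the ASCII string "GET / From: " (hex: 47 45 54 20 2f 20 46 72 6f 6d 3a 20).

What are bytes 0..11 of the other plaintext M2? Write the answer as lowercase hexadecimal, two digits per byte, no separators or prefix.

First, C1 ⊕ C2 = (M1 ⊕ K) ⊕ (M2 ⊕ K) = M1 ⊕ M2, so the key drops out. Then M2 = (M1 ⊕ M2) ⊕ M1 over the first 12 bytes.
byte 0: (e0 ^ c3) ^ 47 = 23 ^ 47 = 64
byte 1: (c7 ^ b1) ^ 45 = 76 ^ 45 = 33
byte 2: (89 ^ e8) ^ 54 = 61 ^ 54 = 35
byte 3: (d5 ^ 33) ^ 20 = e6 ^ 20 = c6
byte 4: (96 ^ 75) ^ 2f = e3 ^ 2f = cc
byte 5: (0e ^ 9c) ^ 20 = 92 ^ 20 = b2
byte 6: (7c ^ b3) ^ 46 = cf ^ 46 = 89
byte 7: (49 ^ 85) ^ 72 = cc ^ 72 = be
byte 8: (9b ^ 38) ^ 6f = a3 ^ 6f = cc
byte 9: (d3 ^ d1) ^ 6d = 02 ^ 6d = 6f
byte 10: (72 ^ 5c) ^ 3a = 2e ^ 3a = 14
byte 11: (85 ^ 41) ^ 20 = c4 ^ 20 = e4

643335c6ccb289becc6f14e4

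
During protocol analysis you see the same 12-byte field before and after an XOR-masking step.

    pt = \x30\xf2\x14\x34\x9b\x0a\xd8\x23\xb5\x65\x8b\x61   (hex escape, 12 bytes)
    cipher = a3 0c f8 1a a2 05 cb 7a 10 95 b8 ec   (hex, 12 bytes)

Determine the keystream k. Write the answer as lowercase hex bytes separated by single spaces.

93 fe ec 2e 39 0f 13 59 a5 f0 33 8d

Since cipher = pt ⊕ k, XORing both sides with pt gives k = pt ⊕ cipher.
30 ⊕ a3 = 93
f2 ⊕ 0c = fe
14 ⊕ f8 = ec
34 ⊕ 1a = 2e
9b ⊕ a2 = 39
0a ⊕ 05 = 0f
d8 ⊕ cb = 13
23 ⊕ 7a = 59
b5 ⊕ 10 = a5
65 ⊕ 95 = f0
8b ⊕ b8 = 33
61 ⊕ ec = 8d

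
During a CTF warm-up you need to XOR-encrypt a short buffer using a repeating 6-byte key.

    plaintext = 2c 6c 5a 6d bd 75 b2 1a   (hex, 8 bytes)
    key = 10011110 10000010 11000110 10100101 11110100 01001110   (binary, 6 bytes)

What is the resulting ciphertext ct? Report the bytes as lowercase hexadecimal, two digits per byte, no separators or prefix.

b2ee9cc8493b2c98

The 6-byte key repeats, so the effective keystream is 9e 82 c6 a5 f4 4e 9e 82.
byte 0: 00101100 ⊕ 10011110 = 10110010
byte 1: 01101100 ⊕ 10000010 = 11101110
byte 2: 01011010 ⊕ 11000110 = 10011100
byte 3: 01101101 ⊕ 10100101 = 11001000
byte 4: 10111101 ⊕ 11110100 = 01001001
byte 5: 01110101 ⊕ 01001110 = 00111011
byte 6: 10110010 ⊕ 10011110 = 00101100
byte 7: 00011010 ⊕ 10000010 = 10011000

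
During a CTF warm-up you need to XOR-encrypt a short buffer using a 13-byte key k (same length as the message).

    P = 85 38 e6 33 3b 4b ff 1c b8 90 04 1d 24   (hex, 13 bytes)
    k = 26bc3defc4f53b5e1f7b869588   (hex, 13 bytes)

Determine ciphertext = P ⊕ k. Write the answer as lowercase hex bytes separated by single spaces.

85 XOR 26 = a3
38 XOR bc = 84
e6 XOR 3d = db
33 XOR ef = dc
3b XOR c4 = ff
4b XOR f5 = be
ff XOR 3b = c4
1c XOR 5e = 42
b8 XOR 1f = a7
90 XOR 7b = eb
04 XOR 86 = 82
1d XOR 95 = 88
24 XOR 88 = ac

a3 84 db dc ff be c4 42 a7 eb 82 88 ac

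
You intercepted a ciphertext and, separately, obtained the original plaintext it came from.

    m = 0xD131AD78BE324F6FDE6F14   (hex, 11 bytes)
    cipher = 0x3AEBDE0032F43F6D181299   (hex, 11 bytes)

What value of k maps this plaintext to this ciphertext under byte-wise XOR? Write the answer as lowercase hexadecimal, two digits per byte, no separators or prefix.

ebda73788cc67002c67d8d

Since cipher = m ⊕ k, XORing both sides with m gives k = m ⊕ cipher.
d1 xor 3a = eb
31 xor eb = da
ad xor de = 73
78 xor 00 = 78
be xor 32 = 8c
32 xor f4 = c6
4f xor 3f = 70
6f xor 6d = 02
de xor 18 = c6
6f xor 12 = 7d
14 xor 99 = 8d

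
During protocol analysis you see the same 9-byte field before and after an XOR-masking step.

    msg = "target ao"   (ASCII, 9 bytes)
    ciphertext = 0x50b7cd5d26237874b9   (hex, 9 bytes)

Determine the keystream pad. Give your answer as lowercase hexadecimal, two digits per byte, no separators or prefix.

Since ciphertext = msg ⊕ pad, XORing both sides with msg gives pad = msg ⊕ ciphertext.
byte 0: 01110100 xor 01010000 = 00100100
byte 1: 01100001 xor 10110111 = 11010110
byte 2: 01110010 xor 11001101 = 10111111
byte 3: 01100111 xor 01011101 = 00111010
byte 4: 01100101 xor 00100110 = 01000011
byte 5: 01110100 xor 00100011 = 01010111
byte 6: 00100000 xor 01111000 = 01011000
byte 7: 01100001 xor 01110100 = 00010101
byte 8: 01101111 xor 10111001 = 11010110

24d6bf3a43575815d6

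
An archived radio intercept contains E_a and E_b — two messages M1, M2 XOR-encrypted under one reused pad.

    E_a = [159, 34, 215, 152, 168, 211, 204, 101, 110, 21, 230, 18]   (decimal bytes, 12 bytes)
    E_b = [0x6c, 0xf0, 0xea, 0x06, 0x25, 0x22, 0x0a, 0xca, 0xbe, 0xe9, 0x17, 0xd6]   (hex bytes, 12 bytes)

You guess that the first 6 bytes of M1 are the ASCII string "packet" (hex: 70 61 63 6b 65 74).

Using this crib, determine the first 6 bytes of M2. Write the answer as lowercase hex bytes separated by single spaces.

83 b3 5e f5 e8 85

First, E_a ⊕ E_b = (M1 ⊕ K) ⊕ (M2 ⊕ K) = M1 ⊕ M2, so the key drops out. Then M2 = (M1 ⊕ M2) ⊕ M1 over the first 6 bytes.
byte 0: (9f ^ 6c) ^ 70 = f3 ^ 70 = 83
byte 1: (22 ^ f0) ^ 61 = d2 ^ 61 = b3
byte 2: (d7 ^ ea) ^ 63 = 3d ^ 63 = 5e
byte 3: (98 ^ 06) ^ 6b = 9e ^ 6b = f5
byte 4: (a8 ^ 25) ^ 65 = 8d ^ 65 = e8
byte 5: (d3 ^ 22) ^ 74 = f1 ^ 74 = 85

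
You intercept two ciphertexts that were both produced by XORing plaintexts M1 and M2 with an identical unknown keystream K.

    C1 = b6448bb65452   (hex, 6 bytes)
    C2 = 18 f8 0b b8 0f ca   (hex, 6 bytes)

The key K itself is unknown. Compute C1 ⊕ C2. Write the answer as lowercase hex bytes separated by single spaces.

C1 ⊕ C2 = (M1 ⊕ K) ⊕ (M2 ⊕ K) = M1 ⊕ M2 — the shared key cancels under XOR.
10110110 XOR 00011000 = 10101110
01000100 XOR 11111000 = 10111100
10001011 XOR 00001011 = 10000000
10110110 XOR 10111000 = 00001110
01010100 XOR 00001111 = 01011011
01010010 XOR 11001010 = 10011000

ae bc 80 0e 5b 98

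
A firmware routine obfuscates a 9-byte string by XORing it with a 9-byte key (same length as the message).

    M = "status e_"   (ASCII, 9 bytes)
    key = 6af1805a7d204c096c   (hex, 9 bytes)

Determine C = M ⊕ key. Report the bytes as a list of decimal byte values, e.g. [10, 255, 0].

[25, 133, 225, 46, 8, 83, 108, 108, 51]

XOR is its own inverse, so applying the key byte-wise gives the result directly.
73 ⊕ 6a = 19
74 ⊕ f1 = 85
61 ⊕ 80 = e1
74 ⊕ 5a = 2e
75 ⊕ 7d = 08
73 ⊕ 20 = 53
20 ⊕ 4c = 6c
65 ⊕ 09 = 6c
5f ⊕ 6c = 33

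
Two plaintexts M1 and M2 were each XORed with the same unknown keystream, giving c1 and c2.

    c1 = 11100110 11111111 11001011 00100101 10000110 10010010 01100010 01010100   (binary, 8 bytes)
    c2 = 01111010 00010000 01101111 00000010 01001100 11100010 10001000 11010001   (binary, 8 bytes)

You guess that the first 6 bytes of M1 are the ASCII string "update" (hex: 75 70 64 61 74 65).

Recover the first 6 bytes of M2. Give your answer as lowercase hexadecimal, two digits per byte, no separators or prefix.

First, c1 ⊕ c2 = (M1 ⊕ K) ⊕ (M2 ⊕ K) = M1 ⊕ M2, so the key drops out. Then M2 = (M1 ⊕ M2) ⊕ M1 over the first 6 bytes.
byte 0: (e6 ^ 7a) ^ 75 = 9c ^ 75 = e9
byte 1: (ff ^ 10) ^ 70 = ef ^ 70 = 9f
byte 2: (cb ^ 6f) ^ 64 = a4 ^ 64 = c0
byte 3: (25 ^ 02) ^ 61 = 27 ^ 61 = 46
byte 4: (86 ^ 4c) ^ 74 = ca ^ 74 = be
byte 5: (92 ^ e2) ^ 65 = 70 ^ 65 = 15

e99fc046be15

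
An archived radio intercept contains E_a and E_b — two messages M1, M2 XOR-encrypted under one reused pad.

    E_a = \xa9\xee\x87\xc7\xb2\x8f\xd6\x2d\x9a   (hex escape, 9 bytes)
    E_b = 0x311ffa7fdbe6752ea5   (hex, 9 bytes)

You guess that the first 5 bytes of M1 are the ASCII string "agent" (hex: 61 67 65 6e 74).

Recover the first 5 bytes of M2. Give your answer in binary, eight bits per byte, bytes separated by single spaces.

11111001 10010110 00011000 11010110 00011101

First, E_a ⊕ E_b = (M1 ⊕ K) ⊕ (M2 ⊕ K) = M1 ⊕ M2, so the key drops out. Then M2 = (M1 ⊕ M2) ⊕ M1 over the first 5 bytes.
byte 0: (a9 ^ 31) ^ 61 = 98 ^ 61 = f9
byte 1: (ee ^ 1f) ^ 67 = f1 ^ 67 = 96
byte 2: (87 ^ fa) ^ 65 = 7d ^ 65 = 18
byte 3: (c7 ^ 7f) ^ 6e = b8 ^ 6e = d6
byte 4: (b2 ^ db) ^ 74 = 69 ^ 74 = 1d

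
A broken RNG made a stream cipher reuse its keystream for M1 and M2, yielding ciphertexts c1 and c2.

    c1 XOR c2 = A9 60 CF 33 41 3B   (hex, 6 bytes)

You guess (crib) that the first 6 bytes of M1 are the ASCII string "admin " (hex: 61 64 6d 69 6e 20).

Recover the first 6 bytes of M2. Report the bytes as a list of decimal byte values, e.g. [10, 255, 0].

Since c1 ⊕ c2 = M1 ⊕ M2, XORing with the guessed M1 bytes yields the corresponding M2 bytes: M2 = (c1 ⊕ c2) ⊕ M1.
a9 XOR 61 = c8
60 XOR 64 = 04
cf XOR 6d = a2
33 XOR 69 = 5a
41 XOR 6e = 2f
3b XOR 20 = 1b

[200, 4, 162, 90, 47, 27]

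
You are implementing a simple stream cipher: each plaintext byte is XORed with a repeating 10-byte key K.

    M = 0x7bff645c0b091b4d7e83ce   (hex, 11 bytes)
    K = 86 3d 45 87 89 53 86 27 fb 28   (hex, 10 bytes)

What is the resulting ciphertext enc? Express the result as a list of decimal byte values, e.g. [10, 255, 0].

[253, 194, 33, 219, 130, 90, 157, 106, 133, 171, 72]

The 10-byte key repeats, so the effective keystream is 86 3d 45 87 89 53 86 27 fb 28 86.
byte 0: 7b XOR 86 = fd
byte 1: ff XOR 3d = c2
byte 2: 64 XOR 45 = 21
byte 3: 5c XOR 87 = db
byte 4: 0b XOR 89 = 82
byte 5: 09 XOR 53 = 5a
byte 6: 1b XOR 86 = 9d
byte 7: 4d XOR 27 = 6a
byte 8: 7e XOR fb = 85
byte 9: 83 XOR 28 = ab
byte 10: ce XOR 86 = 48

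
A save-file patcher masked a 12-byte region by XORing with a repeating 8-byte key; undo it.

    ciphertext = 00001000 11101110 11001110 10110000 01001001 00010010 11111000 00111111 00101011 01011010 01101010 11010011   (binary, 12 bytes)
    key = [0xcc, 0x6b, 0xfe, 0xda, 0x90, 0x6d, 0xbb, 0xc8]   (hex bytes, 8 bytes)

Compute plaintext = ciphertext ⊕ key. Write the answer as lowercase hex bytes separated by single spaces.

c4 85 30 6a d9 7f 43 f7 e7 31 94 09

The 8-byte key repeats, so the effective keystream is cc 6b fe da 90 6d bb c8 cc 6b fe da.
byte 0: 08 ⊕ cc = c4
byte 1: ee ⊕ 6b = 85
byte 2: ce ⊕ fe = 30
byte 3: b0 ⊕ da = 6a
byte 4: 49 ⊕ 90 = d9
byte 5: 12 ⊕ 6d = 7f
byte 6: f8 ⊕ bb = 43
byte 7: 3f ⊕ c8 = f7
byte 8: 2b ⊕ cc = e7
byte 9: 5a ⊕ 6b = 31
byte 10: 6a ⊕ fe = 94
byte 11: d3 ⊕ da = 09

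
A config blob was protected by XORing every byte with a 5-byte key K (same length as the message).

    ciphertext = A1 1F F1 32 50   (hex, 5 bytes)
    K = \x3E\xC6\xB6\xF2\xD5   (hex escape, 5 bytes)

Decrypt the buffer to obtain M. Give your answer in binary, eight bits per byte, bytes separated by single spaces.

10011111 11011001 01000111 11000000 10000101

XOR is its own inverse, so applying the key byte-wise gives the result directly.
byte 0: a1 ^ 3e = 9f
byte 1: 1f ^ c6 = d9
byte 2: f1 ^ b6 = 47
byte 3: 32 ^ f2 = c0
byte 4: 50 ^ d5 = 85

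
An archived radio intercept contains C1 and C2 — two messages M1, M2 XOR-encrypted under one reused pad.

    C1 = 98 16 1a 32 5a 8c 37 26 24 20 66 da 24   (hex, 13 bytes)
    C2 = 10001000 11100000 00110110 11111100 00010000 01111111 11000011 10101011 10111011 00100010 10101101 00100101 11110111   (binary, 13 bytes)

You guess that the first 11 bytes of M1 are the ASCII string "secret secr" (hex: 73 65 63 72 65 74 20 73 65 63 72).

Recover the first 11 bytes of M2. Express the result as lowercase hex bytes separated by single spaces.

First, C1 ⊕ C2 = (M1 ⊕ K) ⊕ (M2 ⊕ K) = M1 ⊕ M2, so the key drops out. Then M2 = (M1 ⊕ M2) ⊕ M1 over the first 11 bytes.
byte 0: (98 ^ 88) ^ 73 = 10 ^ 73 = 63
byte 1: (16 ^ e0) ^ 65 = f6 ^ 65 = 93
byte 2: (1a ^ 36) ^ 63 = 2c ^ 63 = 4f
byte 3: (32 ^ fc) ^ 72 = ce ^ 72 = bc
byte 4: (5a ^ 10) ^ 65 = 4a ^ 65 = 2f
byte 5: (8c ^ 7f) ^ 74 = f3 ^ 74 = 87
byte 6: (37 ^ c3) ^ 20 = f4 ^ 20 = d4
byte 7: (26 ^ ab) ^ 73 = 8d ^ 73 = fe
byte 8: (24 ^ bb) ^ 65 = 9f ^ 65 = fa
byte 9: (20 ^ 22) ^ 63 = 02 ^ 63 = 61
byte 10: (66 ^ ad) ^ 72 = cb ^ 72 = b9

63 93 4f bc 2f 87 d4 fe fa 61 b9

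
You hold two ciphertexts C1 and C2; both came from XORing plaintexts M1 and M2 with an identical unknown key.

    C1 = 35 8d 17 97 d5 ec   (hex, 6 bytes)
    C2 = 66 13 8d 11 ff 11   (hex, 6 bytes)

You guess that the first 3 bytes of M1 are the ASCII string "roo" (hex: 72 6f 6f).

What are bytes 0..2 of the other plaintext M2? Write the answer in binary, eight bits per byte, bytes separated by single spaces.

First, C1 ⊕ C2 = (M1 ⊕ K) ⊕ (M2 ⊕ K) = M1 ⊕ M2, so the key drops out. Then M2 = (M1 ⊕ M2) ⊕ M1 over the first 3 bytes.
byte 0: (35 ⊕ 66) ⊕ 72 = 53 ⊕ 72 = 21
byte 1: (8d ⊕ 13) ⊕ 6f = 9e ⊕ 6f = f1
byte 2: (17 ⊕ 8d) ⊕ 6f = 9a ⊕ 6f = f5

00100001 11110001 11110101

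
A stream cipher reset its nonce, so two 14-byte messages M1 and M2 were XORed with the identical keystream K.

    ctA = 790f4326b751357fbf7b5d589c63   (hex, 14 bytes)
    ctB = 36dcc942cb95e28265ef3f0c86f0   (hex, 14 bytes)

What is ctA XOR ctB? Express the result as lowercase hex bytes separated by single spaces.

4f d3 8a 64 7c c4 d7 fd da 94 62 54 1a 93

ctA ⊕ ctB = (M1 ⊕ K) ⊕ (M2 ⊕ K) = M1 ⊕ M2 — the shared key cancels under XOR.
79 ⊕ 36 = 4f
0f ⊕ dc = d3
43 ⊕ c9 = 8a
26 ⊕ 42 = 64
b7 ⊕ cb = 7c
51 ⊕ 95 = c4
35 ⊕ e2 = d7
7f ⊕ 82 = fd
bf ⊕ 65 = da
7b ⊕ ef = 94
5d ⊕ 3f = 62
58 ⊕ 0c = 54
9c ⊕ 86 = 1a
63 ⊕ f0 = 93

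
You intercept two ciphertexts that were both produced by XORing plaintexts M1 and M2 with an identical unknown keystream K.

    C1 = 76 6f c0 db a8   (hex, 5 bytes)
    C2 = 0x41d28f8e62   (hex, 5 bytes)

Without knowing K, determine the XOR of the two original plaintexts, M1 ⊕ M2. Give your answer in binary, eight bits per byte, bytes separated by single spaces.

C1 ⊕ C2 = (M1 ⊕ K) ⊕ (M2 ⊕ K) = M1 ⊕ M2 — the shared key cancels under XOR.
76 ^ 41 = 37
6f ^ d2 = bd
c0 ^ 8f = 4f
db ^ 8e = 55
a8 ^ 62 = ca

00110111 10111101 01001111 01010101 11001010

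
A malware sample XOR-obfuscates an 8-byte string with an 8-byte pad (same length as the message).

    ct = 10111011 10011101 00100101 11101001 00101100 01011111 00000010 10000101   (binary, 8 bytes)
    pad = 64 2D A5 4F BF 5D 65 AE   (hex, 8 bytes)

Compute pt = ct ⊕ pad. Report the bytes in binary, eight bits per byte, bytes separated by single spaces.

11011111 10110000 10000000 10100110 10010011 00000010 01100111 00101011

XOR is its own inverse, so applying the key byte-wise gives the result directly.
bb XOR 64 = df
9d XOR 2d = b0
25 XOR a5 = 80
e9 XOR 4f = a6
2c XOR bf = 93
5f XOR 5d = 02
02 XOR 65 = 67
85 XOR ae = 2b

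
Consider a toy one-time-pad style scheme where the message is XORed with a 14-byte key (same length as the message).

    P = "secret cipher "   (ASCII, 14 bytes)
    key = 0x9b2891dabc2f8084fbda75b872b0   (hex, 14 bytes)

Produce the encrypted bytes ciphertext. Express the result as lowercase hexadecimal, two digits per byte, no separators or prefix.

e84df2a8d95ba0e792aa1ddd0090

XOR is its own inverse, so applying the key byte-wise gives the result directly.
byte 0: 73 xor 9b = e8
byte 1: 65 xor 28 = 4d
byte 2: 63 xor 91 = f2
byte 3: 72 xor da = a8
byte 4: 65 xor bc = d9
byte 5: 74 xor 2f = 5b
byte 6: 20 xor 80 = a0
byte 7: 63 xor 84 = e7
byte 8: 69 xor fb = 92
byte 9: 70 xor da = aa
byte 10: 68 xor 75 = 1d
byte 11: 65 xor b8 = dd
byte 12: 72 xor 72 = 00
byte 13: 20 xor b0 = 90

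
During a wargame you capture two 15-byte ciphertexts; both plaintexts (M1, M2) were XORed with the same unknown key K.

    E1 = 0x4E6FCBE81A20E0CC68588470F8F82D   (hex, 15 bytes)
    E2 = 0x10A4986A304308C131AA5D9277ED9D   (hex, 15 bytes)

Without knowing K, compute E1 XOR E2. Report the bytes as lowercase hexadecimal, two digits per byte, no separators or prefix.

5ecb53822a63e80d59f2d9e28f15b0

E1 ⊕ E2 = (M1 ⊕ K) ⊕ (M2 ⊕ K) = M1 ⊕ M2 — the shared key cancels under XOR.
byte 0: 4e xor 10 = 5e
byte 1: 6f xor a4 = cb
byte 2: cb xor 98 = 53
byte 3: e8 xor 6a = 82
byte 4: 1a xor 30 = 2a
byte 5: 20 xor 43 = 63
byte 6: e0 xor 08 = e8
byte 7: cc xor c1 = 0d
byte 8: 68 xor 31 = 59
byte 9: 58 xor aa = f2
byte 10: 84 xor 5d = d9
byte 11: 70 xor 92 = e2
byte 12: f8 xor 77 = 8f
byte 13: f8 xor ed = 15
byte 14: 2d xor 9d = b0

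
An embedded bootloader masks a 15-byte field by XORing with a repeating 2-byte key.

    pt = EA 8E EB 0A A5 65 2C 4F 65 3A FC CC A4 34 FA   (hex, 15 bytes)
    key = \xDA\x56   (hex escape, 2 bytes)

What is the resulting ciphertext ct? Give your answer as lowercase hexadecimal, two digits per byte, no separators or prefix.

30d8315c7f33f619bf6c269a7e6220

The 2-byte key repeats, so the effective keystream is da 56 da 56 da 56 da 56 da 56 da 56 da 56 da.
byte 0: 11101010 xor 11011010 = 00110000
byte 1: 10001110 xor 01010110 = 11011000
byte 2: 11101011 xor 11011010 = 00110001
byte 3: 00001010 xor 01010110 = 01011100
byte 4: 10100101 xor 11011010 = 01111111
byte 5: 01100101 xor 01010110 = 00110011
byte 6: 00101100 xor 11011010 = 11110110
byte 7: 01001111 xor 01010110 = 00011001
byte 8: 01100101 xor 11011010 = 10111111
byte 9: 00111010 xor 01010110 = 01101100
byte 10: 11111100 xor 11011010 = 00100110
byte 11: 11001100 xor 01010110 = 10011010
byte 12: 10100100 xor 11011010 = 01111110
byte 13: 00110100 xor 01010110 = 01100010
byte 14: 11111010 xor 11011010 = 00100000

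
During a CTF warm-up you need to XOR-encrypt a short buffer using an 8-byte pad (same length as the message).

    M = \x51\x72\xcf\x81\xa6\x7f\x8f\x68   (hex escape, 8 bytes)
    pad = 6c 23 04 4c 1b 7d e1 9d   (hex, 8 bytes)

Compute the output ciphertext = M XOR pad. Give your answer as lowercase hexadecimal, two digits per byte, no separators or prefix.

XOR is its own inverse, so applying the key byte-wise gives the result directly.
byte 0:  81 ⊕ 108 =  61
byte 1: 114 ⊕  35 =  81
byte 2: 207 ⊕   4 = 203
byte 3: 129 ⊕  76 = 205
byte 4: 166 ⊕  27 = 189
byte 5: 127 ⊕ 125 =   2
byte 6: 143 ⊕ 225 = 110
byte 7: 104 ⊕ 157 = 245

3d51cbcdbd026ef5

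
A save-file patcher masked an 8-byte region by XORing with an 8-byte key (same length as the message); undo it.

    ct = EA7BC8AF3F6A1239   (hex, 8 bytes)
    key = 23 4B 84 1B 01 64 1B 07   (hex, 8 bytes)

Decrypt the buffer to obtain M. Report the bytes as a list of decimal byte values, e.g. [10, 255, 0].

[201, 48, 76, 180, 62, 14, 9, 62]

XOR is its own inverse, so applying the key byte-wise gives the result directly.
byte 0: ea ⊕ 23 = c9
byte 1: 7b ⊕ 4b = 30
byte 2: c8 ⊕ 84 = 4c
byte 3: af ⊕ 1b = b4
byte 4: 3f ⊕ 01 = 3e
byte 5: 6a ⊕ 64 = 0e
byte 6: 12 ⊕ 1b = 09
byte 7: 39 ⊕ 07 = 3e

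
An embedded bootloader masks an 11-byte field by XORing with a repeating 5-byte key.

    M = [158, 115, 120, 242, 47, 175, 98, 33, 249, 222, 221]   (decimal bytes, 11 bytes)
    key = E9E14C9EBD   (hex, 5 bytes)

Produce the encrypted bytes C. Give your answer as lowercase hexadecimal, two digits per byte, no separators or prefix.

7792346c9246836d676334

The 5-byte key repeats, so the effective keystream is e9 e1 4c 9e bd e9 e1 4c 9e bd e9.
byte 0: 9e xor e9 = 77
byte 1: 73 xor e1 = 92
byte 2: 78 xor 4c = 34
byte 3: f2 xor 9e = 6c
byte 4: 2f xor bd = 92
byte 5: af xor e9 = 46
byte 6: 62 xor e1 = 83
byte 7: 21 xor 4c = 6d
byte 8: f9 xor 9e = 67
byte 9: de xor bd = 63
byte 10: dd xor e9 = 34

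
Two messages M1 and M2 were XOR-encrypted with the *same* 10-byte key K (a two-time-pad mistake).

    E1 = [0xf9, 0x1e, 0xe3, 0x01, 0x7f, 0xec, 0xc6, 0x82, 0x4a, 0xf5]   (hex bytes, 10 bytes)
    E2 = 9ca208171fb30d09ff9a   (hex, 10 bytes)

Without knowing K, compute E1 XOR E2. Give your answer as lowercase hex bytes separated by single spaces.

E1 ⊕ E2 = (M1 ⊕ K) ⊕ (M2 ⊕ K) = M1 ⊕ M2 — the shared key cancels under XOR.
249 xor 156 = 101
 30 xor 162 = 188
227 xor   8 = 235
  1 xor  23 =  22
127 xor  31 =  96
236 xor 179 =  95
198 xor  13 = 203
130 xor   9 = 139
 74 xor 255 = 181
245 xor 154 = 111

65 bc eb 16 60 5f cb 8b b5 6f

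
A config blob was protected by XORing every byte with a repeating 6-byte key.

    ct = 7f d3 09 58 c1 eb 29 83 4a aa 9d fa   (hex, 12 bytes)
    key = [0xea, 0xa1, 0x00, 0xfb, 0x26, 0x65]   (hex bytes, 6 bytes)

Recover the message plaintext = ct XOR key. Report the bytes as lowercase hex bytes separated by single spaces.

The 6-byte key repeats, so the effective keystream is ea a1 00 fb 26 65 ea a1 00 fb 26 65.
byte 0: 7f ⊕ ea = 95
byte 1: d3 ⊕ a1 = 72
byte 2: 09 ⊕ 00 = 09
byte 3: 58 ⊕ fb = a3
byte 4: c1 ⊕ 26 = e7
byte 5: eb ⊕ 65 = 8e
byte 6: 29 ⊕ ea = c3
byte 7: 83 ⊕ a1 = 22
byte 8: 4a ⊕ 00 = 4a
byte 9: aa ⊕ fb = 51
byte 10: 9d ⊕ 26 = bb
byte 11: fa ⊕ 65 = 9f

95 72 09 a3 e7 8e c3 22 4a 51 bb 9f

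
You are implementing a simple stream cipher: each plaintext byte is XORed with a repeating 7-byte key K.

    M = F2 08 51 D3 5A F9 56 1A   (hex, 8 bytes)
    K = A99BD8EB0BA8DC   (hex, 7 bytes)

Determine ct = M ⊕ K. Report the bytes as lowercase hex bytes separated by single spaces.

The 7-byte key repeats, so the effective keystream is a9 9b d8 eb 0b a8 dc a9.
byte 0: f2 XOR a9 = 5b
byte 1: 08 XOR 9b = 93
byte 2: 51 XOR d8 = 89
byte 3: d3 XOR eb = 38
byte 4: 5a XOR 0b = 51
byte 5: f9 XOR a8 = 51
byte 6: 56 XOR dc = 8a
byte 7: 1a XOR a9 = b3

5b 93 89 38 51 51 8a b3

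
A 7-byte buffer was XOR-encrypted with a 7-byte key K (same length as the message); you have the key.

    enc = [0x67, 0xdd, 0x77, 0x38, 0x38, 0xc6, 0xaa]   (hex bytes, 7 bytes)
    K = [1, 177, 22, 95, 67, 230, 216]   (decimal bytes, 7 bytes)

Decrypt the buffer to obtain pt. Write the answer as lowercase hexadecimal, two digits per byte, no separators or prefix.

666c61677b2072

XOR is its own inverse, so applying the key byte-wise gives the result directly.
67 ^ 01 = 66
dd ^ b1 = 6c
77 ^ 16 = 61
38 ^ 5f = 67
38 ^ 43 = 7b
c6 ^ e6 = 20
aa ^ d8 = 72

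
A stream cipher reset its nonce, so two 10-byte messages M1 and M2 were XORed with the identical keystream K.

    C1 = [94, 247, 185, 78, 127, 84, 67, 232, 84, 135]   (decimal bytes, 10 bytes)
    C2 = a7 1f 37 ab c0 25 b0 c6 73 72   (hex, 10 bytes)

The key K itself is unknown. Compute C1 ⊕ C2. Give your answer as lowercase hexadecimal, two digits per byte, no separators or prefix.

f9e88ee5bf71f32e27f5

C1 ⊕ C2 = (M1 ⊕ K) ⊕ (M2 ⊕ K) = M1 ⊕ M2 — the shared key cancels under XOR.
5e ⊕ a7 = f9
f7 ⊕ 1f = e8
b9 ⊕ 37 = 8e
4e ⊕ ab = e5
7f ⊕ c0 = bf
54 ⊕ 25 = 71
43 ⊕ b0 = f3
e8 ⊕ c6 = 2e
54 ⊕ 73 = 27
87 ⊕ 72 = f5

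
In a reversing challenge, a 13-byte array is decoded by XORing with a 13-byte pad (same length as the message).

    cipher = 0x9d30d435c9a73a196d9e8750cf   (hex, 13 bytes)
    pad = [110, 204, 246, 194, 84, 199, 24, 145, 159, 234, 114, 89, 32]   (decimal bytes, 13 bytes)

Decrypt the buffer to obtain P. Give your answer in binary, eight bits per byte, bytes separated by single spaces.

XOR is its own inverse, so applying the key byte-wise gives the result directly.
9d ⊕ 6e = f3
30 ⊕ cc = fc
d4 ⊕ f6 = 22
35 ⊕ c2 = f7
c9 ⊕ 54 = 9d
a7 ⊕ c7 = 60
3a ⊕ 18 = 22
19 ⊕ 91 = 88
6d ⊕ 9f = f2
9e ⊕ ea = 74
87 ⊕ 72 = f5
50 ⊕ 59 = 09
cf ⊕ 20 = ef

11110011 11111100 00100010 11110111 10011101 01100000 00100010 10001000 11110010 01110100 11110101 00001001 11101111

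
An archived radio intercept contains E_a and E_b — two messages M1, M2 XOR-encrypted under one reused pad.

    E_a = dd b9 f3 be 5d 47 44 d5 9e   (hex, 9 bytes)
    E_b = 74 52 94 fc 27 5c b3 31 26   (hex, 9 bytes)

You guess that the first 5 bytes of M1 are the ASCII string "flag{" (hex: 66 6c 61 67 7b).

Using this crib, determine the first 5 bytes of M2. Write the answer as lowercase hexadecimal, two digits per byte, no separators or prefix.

cf87062501

First, E_a ⊕ E_b = (M1 ⊕ K) ⊕ (M2 ⊕ K) = M1 ⊕ M2, so the key drops out. Then M2 = (M1 ⊕ M2) ⊕ M1 over the first 5 bytes.
byte 0: (dd XOR 74) XOR 66 = a9 XOR 66 = cf
byte 1: (b9 XOR 52) XOR 6c = eb XOR 6c = 87
byte 2: (f3 XOR 94) XOR 61 = 67 XOR 61 = 06
byte 3: (be XOR fc) XOR 67 = 42 XOR 67 = 25
byte 4: (5d XOR 27) XOR 7b = 7a XOR 7b = 01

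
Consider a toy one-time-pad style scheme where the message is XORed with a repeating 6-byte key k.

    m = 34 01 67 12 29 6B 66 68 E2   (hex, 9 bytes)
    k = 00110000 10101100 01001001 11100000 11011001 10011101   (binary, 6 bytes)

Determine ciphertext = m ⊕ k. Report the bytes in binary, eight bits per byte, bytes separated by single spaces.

The 6-byte key repeats, so the effective keystream is 30 ac 49 e0 d9 9d 30 ac 49.
byte 0:  52 ⊕  48 =   4
byte 1:   1 ⊕ 172 = 173
byte 2: 103 ⊕  73 =  46
byte 3:  18 ⊕ 224 = 242
byte 4:  41 ⊕ 217 = 240
byte 5: 107 ⊕ 157 = 246
byte 6: 102 ⊕  48 =  86
byte 7: 104 ⊕ 172 = 196
byte 8: 226 ⊕  73 = 171

00000100 10101101 00101110 11110010 11110000 11110110 01010110 11000100 10101011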